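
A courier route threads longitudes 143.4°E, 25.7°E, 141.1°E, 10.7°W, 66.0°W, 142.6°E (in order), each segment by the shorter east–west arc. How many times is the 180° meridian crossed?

Leg 1: +143.4° → +25.7°, shortest Δλ = -117.7° (west) — does not cross 180°.
Leg 2: +25.7° → +141.1°, shortest Δλ = 115.4° (east) — does not cross 180°.
Leg 3: +141.1° → -10.7°, shortest Δλ = -151.8° (west) — does not cross 180°.
Leg 4: -10.7° → -66.0°, shortest Δλ = -55.3° (west) — does not cross 180°.
Leg 5: -66.0° → +142.6°, shortest Δλ = -151.4° (west) — crosses 180°.
Total crossings: 1.

1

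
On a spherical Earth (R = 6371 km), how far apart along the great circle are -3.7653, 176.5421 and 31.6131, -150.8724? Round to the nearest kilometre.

5230 km

Δλ = -150.8724 − 176.5421 = -327.4145°; wrapped into (−180°, 180°]: 32.5855°.
Δφ = 31.6131 − -3.7653 = 35.3784°.
a = sin²(Δφ/2) + cos φ₁ · cos φ₂ · sin²(Δλ/2) = 0.159209.
c = 2·atan2(√a, √(1−a)) = 0.82087 rad → d = 6371·c ≈ 5229.78 km.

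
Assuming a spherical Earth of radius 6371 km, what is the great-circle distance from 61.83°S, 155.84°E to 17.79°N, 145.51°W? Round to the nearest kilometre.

Δλ = -145.51 − 155.84 = -301.35°; wrapped into (−180°, 180°]: 58.65°.
Δφ = 17.79 − -61.83 = 79.62°.
a = sin²(Δφ/2) + cos φ₁ · cos φ₂ · sin²(Δλ/2) = 0.517736.
c = 2·atan2(√a, √(1−a)) = 1.60628 rad → d = 6371·c ≈ 10233.59 km.

10234 km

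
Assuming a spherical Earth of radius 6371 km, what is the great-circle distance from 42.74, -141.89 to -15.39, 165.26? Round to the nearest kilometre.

Δλ = 165.26 − -141.89 = 307.15°; wrapped into (−180°, 180°]: -52.85°.
Δφ = -15.39 − 42.74 = -58.13°.
a = sin²(Δφ/2) + cos φ₁ · cos φ₂ · sin²(Δλ/2) = 0.376242.
c = 2·atan2(√a, √(1−a)) = 1.32068 rad → d = 6371·c ≈ 8414.06 km.

8414 km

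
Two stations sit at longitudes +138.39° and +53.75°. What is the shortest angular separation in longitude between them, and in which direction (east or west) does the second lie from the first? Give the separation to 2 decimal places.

Raw difference: 53.75 − 138.39 = -84.64°.
Normalise into (−180°, 180°]: -84.64° stays -84.64°.
Negative ⇒ the second point lies to the west; separation 84.64°.

84.64° west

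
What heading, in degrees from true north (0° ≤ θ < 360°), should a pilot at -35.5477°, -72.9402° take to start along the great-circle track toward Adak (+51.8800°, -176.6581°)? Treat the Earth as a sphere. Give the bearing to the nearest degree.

313°

Δλ = -176.6581 − -72.9402 = -103.7179°.
θ = atan2( sin Δλ · cos φ₂ , cos φ₁ · sin φ₂ − sin φ₁ · cos φ₂ · cos Δλ )
  = atan2(-0.59970, 0.55499) = -47.217° → normalised to [0°, 360°): 312.783°.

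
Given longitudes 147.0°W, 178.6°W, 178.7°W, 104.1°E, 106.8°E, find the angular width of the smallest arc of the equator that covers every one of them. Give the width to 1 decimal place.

Sort the longitudes: -178.7°, -178.6°, -147.0°, +104.1°, +106.8°.
Eastward gaps between consecutive values (wrapping around): 0.1°, 31.6°, 251.1°, 2.7°, 74.5°.
Largest gap = 251.1° ⇒ minimal covering band is its complement: 360° − 251.1° = 108.9°.
Band runs from +104.1° eastward to -147.0°, crossing the antimeridian.

108.9°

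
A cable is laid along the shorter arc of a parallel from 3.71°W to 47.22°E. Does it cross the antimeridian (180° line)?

No

Signed shortest Δλ = ((47.22 − -3.71 + 180) mod 360) − 180 = 50.93°.
Going east by 50.93° from -3.71° reaches +47.22° without touching 180°.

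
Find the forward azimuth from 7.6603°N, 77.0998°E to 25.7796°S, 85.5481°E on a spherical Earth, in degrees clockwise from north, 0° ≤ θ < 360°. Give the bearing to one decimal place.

Δλ = 85.5481 − 77.0998 = 8.4483°.
θ = atan2( sin Δλ · cos φ₂ , cos φ₁ · sin φ₂ − sin φ₁ · cos φ₂ · cos Δλ )
  = atan2(0.13229, -0.54976) = 166.470° → normalised to [0°, 360°): 166.470°.

166.5°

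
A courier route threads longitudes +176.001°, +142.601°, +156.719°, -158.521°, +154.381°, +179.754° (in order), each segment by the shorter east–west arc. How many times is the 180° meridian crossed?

2

Leg 1: +176.001° → +142.601°, shortest Δλ = -33.4° (west) — does not cross 180°.
Leg 2: +142.601° → +156.719°, shortest Δλ = 14.118° (east) — does not cross 180°.
Leg 3: +156.719° → -158.521°, shortest Δλ = 44.76° (east) — crosses 180°.
Leg 4: -158.521° → +154.381°, shortest Δλ = -47.098° (west) — crosses 180°.
Leg 5: +154.381° → +179.754°, shortest Δλ = 25.373° (east) — does not cross 180°.
Total crossings: 2.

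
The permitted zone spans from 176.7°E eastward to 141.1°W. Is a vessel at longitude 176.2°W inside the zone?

Band width going east from +176.7° to -141.1°: ((-141.1 − 176.7) mod 360) = 42.2°.
Offset of -176.2° east of the west edge: ((-176.2 − 176.7) mod 360) = 7.1°.
7.1° ≤ 42.2° ⇒ inside.

Yes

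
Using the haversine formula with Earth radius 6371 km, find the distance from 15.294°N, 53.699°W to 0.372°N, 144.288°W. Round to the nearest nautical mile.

Δλ = -144.288 − -53.699 = -90.589°.
Δφ = 0.372 − 15.294 = -14.922°.
a = sin²(Δφ/2) + cos φ₁ · cos φ₂ · sin²(Δλ/2) = 0.504101.
c = 2·atan2(√a, √(1−a)) = 1.57900 rad → d = 6371·c ≈ 10059.81 km ≈ 5431.86 nmi.

5432 nmi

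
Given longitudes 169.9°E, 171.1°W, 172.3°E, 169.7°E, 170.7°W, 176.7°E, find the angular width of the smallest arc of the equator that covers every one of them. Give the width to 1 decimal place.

19.6°

Sort the longitudes: -171.1°, -170.7°, +169.7°, +169.9°, +172.3°, +176.7°.
Eastward gaps between consecutive values (wrapping around): 0.4°, 340.4°, 0.2°, 2.4°, 4.4°, 12.2°.
Largest gap = 340.4° ⇒ minimal covering band is its complement: 360° − 340.4° = 19.6°.
Band runs from +169.7° eastward to -170.7°, crossing the antimeridian.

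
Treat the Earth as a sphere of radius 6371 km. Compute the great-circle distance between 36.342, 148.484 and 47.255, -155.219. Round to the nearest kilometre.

Δλ = -155.219 − 148.484 = -303.703°; wrapped into (−180°, 180°]: 56.297°.
Δφ = 47.255 − 36.342 = 10.913°.
a = sin²(Δφ/2) + cos φ₁ · cos φ₂ · sin²(Δλ/2) = 0.130718.
c = 2·atan2(√a, √(1−a)) = 0.73986 rad → d = 6371·c ≈ 4713.63 km.

4714 km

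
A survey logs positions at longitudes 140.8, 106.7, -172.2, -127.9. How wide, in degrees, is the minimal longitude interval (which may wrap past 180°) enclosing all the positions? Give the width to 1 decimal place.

125.4°

Sort the longitudes: -172.2°, -127.9°, +106.7°, +140.8°.
Eastward gaps between consecutive values (wrapping around): 44.3°, 234.6°, 34.1°, 47.0°.
Largest gap = 234.6° ⇒ minimal covering band is its complement: 360° − 234.6° = 125.4°.
Band runs from +106.7° eastward to -127.9°, crossing the antimeridian.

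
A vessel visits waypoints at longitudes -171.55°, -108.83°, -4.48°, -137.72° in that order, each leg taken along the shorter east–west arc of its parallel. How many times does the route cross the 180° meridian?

Leg 1: -171.55° → -108.83°, shortest Δλ = 62.72° (east) — does not cross 180°.
Leg 2: -108.83° → -4.48°, shortest Δλ = 104.35° (east) — does not cross 180°.
Leg 3: -4.48° → -137.72°, shortest Δλ = -133.24° (west) — does not cross 180°.
Total crossings: 0.

0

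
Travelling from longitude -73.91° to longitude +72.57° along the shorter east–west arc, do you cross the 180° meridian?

Signed shortest Δλ = ((72.57 − -73.91 + 180) mod 360) − 180 = 146.48°.
Going east by 146.48° from -73.91° reaches +72.57° without touching 180°.

No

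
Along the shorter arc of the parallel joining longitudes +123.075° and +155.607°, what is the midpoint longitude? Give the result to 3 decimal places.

+139.341°

Signed shortest Δλ from +123.075° to +155.607° is +32.532°.
Midpoint longitude = +123.075° + (+32.532°)/2 = +123.075° + 16.266° = +139.341°.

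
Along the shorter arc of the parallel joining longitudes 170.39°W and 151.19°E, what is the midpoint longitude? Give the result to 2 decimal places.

170.40°E

Signed shortest Δλ from -170.39° to +151.19° is -38.42°.
Midpoint longitude = -170.39° + (-38.42°)/2 = -170.39° − 19.21° = -189.60°.
Normalise into (−180°, 180°]: +170.40°.
(The naïve average (-170.39 + +151.19)/2 = -9.6° is on the wrong side of the globe.)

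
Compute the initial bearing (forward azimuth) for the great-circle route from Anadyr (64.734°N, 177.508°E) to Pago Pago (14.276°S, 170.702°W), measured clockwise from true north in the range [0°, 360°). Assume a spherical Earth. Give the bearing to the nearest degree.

Δλ = -170.702 − 177.508 = -348.210°; wrapped into (−180°, 180°]: 11.790°.
θ = atan2( sin Δλ · cos φ₂ , cos φ₁ · sin φ₂ − sin φ₁ · cos φ₂ · cos Δλ )
  = atan2(0.19802, -0.96317) = 168.383° → normalised to [0°, 360°): 168.383°.

168°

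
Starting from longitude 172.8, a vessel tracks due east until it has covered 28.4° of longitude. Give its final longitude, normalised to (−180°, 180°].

Start at +172.8°; shift +28.4° → +201.2°.
+201.2° lies outside (−180°, 180°]; subtract 360° → -158.8°.

-158.8°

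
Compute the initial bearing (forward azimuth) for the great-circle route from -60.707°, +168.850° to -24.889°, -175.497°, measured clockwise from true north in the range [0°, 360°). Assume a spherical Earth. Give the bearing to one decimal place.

Δλ = -175.497 − 168.850 = -344.347°; wrapped into (−180°, 180°]: 15.653°.
θ = atan2( sin Δλ · cos φ₂ , cos φ₁ · sin φ₂ − sin φ₁ · cos φ₂ · cos Δλ )
  = atan2(0.24475, 0.55587) = 23.764° → normalised to [0°, 360°): 23.764°.

23.8°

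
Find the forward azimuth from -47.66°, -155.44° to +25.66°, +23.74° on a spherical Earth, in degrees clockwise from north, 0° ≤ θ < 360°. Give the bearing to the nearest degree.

Δλ = 23.74 − -155.44 = 179.18°.
θ = atan2( sin Δλ · cos φ₂ , cos φ₁ · sin φ₂ − sin φ₁ · cos φ₂ · cos Δλ )
  = atan2(0.01290, -0.37454) = 178.027° → normalised to [0°, 360°): 178.027°.

178°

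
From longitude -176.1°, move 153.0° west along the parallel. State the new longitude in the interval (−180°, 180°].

Start at -176.1°; shift −153.0° → -329.1°.
-329.1° lies outside (−180°, 180°]; add 360° → +30.9°.

+30.9°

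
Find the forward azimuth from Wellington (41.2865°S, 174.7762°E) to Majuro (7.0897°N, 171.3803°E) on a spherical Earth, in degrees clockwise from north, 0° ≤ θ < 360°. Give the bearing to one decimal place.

355.5°

Δλ = 171.3803 − 174.7762 = -3.3959°.
θ = atan2( sin Δλ · cos φ₂ , cos φ₁ · sin φ₂ − sin φ₁ · cos φ₂ · cos Δλ )
  = atan2(-0.05878, 0.74637) = -4.503° → normalised to [0°, 360°): 355.497°.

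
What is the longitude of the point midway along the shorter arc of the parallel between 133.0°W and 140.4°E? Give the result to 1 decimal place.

176.3°W

Signed shortest Δλ from -133.0° to +140.4° is -86.6°.
Midpoint longitude = -133.0° + (-86.6°)/2 = -133.0° − 43.3° = -176.3°.
(The naïve average (-133.0 + +140.4)/2 = 3.7° is on the wrong side of the globe.)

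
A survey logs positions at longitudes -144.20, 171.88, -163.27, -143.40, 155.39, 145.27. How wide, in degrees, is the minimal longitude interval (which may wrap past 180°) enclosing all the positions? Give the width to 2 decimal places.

71.33°

Sort the longitudes: -163.27°, -144.20°, -143.40°, +145.27°, +155.39°, +171.88°.
Eastward gaps between consecutive values (wrapping around): 19.07°, 0.80°, 288.67°, 10.12°, 16.49°, 24.85°.
Largest gap = 288.67° ⇒ minimal covering band is its complement: 360° − 288.67° = 71.33°.
Band runs from +145.27° eastward to -143.40°, crossing the antimeridian.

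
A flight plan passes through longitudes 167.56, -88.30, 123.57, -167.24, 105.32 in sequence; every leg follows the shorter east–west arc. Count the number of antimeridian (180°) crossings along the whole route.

Leg 1: +167.56° → -88.30°, shortest Δλ = 104.14° (east) — crosses 180°.
Leg 2: -88.30° → +123.57°, shortest Δλ = -148.13° (west) — crosses 180°.
Leg 3: +123.57° → -167.24°, shortest Δλ = 69.19° (east) — crosses 180°.
Leg 4: -167.24° → +105.32°, shortest Δλ = -87.44° (west) — crosses 180°.
Total crossings: 4.

4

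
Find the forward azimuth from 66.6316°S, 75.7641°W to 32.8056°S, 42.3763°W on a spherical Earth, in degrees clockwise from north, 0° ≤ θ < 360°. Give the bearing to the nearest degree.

47°

Δλ = -42.3763 − -75.7641 = 33.3878°.
θ = atan2( sin Δλ · cos φ₂ , cos φ₁ · sin φ₂ − sin φ₁ · cos φ₂ · cos Δλ )
  = atan2(0.46254, 0.42934) = 47.132° → normalised to [0°, 360°): 47.132°.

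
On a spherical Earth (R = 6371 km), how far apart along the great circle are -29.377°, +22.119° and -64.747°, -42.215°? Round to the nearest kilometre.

Δλ = -42.215 − 22.119 = -64.334°.
Δφ = -64.747 − -29.377 = -35.370°.
a = sin²(Δφ/2) + cos φ₁ · cos φ₂ · sin²(Δλ/2) = 0.197655.
c = 2·atan2(√a, √(1−a)) = 0.92142 rad → d = 6371·c ≈ 5870.36 km.

5870 km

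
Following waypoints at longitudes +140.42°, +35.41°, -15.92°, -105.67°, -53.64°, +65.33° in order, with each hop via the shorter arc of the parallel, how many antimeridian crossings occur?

0

Leg 1: +140.42° → +35.41°, shortest Δλ = -105.01° (west) — does not cross 180°.
Leg 2: +35.41° → -15.92°, shortest Δλ = -51.33° (west) — does not cross 180°.
Leg 3: -15.92° → -105.67°, shortest Δλ = -89.75° (west) — does not cross 180°.
Leg 4: -105.67° → -53.64°, shortest Δλ = 52.03° (east) — does not cross 180°.
Leg 5: -53.64° → +65.33°, shortest Δλ = 118.97° (east) — does not cross 180°.
Total crossings: 0.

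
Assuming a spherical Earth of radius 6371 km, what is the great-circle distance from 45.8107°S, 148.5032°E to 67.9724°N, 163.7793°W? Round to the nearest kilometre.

13261 km

Δλ = -163.7793 − 148.5032 = -312.2825°; wrapped into (−180°, 180°]: 47.7175°.
Δφ = 67.9724 − -45.8107 = 113.7831°.
a = sin²(Δφ/2) + cos φ₁ · cos φ₂ · sin²(Δλ/2) = 0.744408.
c = 2·atan2(√a, √(1−a)) = 2.08153 rad → d = 6371·c ≈ 13261.42 km.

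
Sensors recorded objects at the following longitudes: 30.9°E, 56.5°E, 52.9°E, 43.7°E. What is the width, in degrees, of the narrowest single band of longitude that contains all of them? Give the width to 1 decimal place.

Sort the longitudes: +30.9°, +43.7°, +52.9°, +56.5°.
Eastward gaps between consecutive values (wrapping around): 12.8°, 9.2°, 3.6°, 334.4°.
Largest gap = 334.4° ⇒ minimal covering band is its complement: 360° − 334.4° = 25.6°.
Band runs from +30.9° eastward to +56.5°.

25.6°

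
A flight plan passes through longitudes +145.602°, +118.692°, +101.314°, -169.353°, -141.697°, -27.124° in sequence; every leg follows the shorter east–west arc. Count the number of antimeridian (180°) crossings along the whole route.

Leg 1: +145.602° → +118.692°, shortest Δλ = -26.91° (west) — does not cross 180°.
Leg 2: +118.692° → +101.314°, shortest Δλ = -17.378° (west) — does not cross 180°.
Leg 3: +101.314° → -169.353°, shortest Δλ = 89.333° (east) — crosses 180°.
Leg 4: -169.353° → -141.697°, shortest Δλ = 27.656° (east) — does not cross 180°.
Leg 5: -141.697° → -27.124°, shortest Δλ = 114.573° (east) — does not cross 180°.
Total crossings: 1.

1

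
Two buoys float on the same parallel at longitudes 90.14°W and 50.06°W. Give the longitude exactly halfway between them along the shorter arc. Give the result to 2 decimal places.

Signed shortest Δλ from -90.14° to -50.06° is +40.08°.
Midpoint longitude = -90.14° + (+40.08°)/2 = -90.14° + 20.04° = -70.10°.

70.10°W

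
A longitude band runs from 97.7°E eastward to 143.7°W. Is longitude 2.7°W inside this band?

No

Band width going east from +97.7° to -143.7°: ((-143.7 − 97.7) mod 360) = 118.6°.
Offset of -2.7° east of the west edge: ((-2.7 − 97.7) mod 360) = 259.6°.
259.6° > 118.6° ⇒ outside.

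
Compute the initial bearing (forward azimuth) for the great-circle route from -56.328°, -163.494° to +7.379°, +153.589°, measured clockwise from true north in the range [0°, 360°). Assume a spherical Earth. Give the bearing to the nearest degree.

Δλ = 153.589 − -163.494 = 317.083°; wrapped into (−180°, 180°]: -42.917°.
θ = atan2( sin Δλ · cos φ₂ , cos φ₁ · sin φ₂ − sin φ₁ · cos φ₂ · cos Δλ )
  = atan2(-0.67530, 0.67563) = -44.986° → normalised to [0°, 360°): 315.014°.

315°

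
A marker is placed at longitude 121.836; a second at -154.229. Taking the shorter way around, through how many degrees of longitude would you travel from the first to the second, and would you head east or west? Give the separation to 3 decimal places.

83.935° east

Raw difference: -154.229 − 121.836 = -276.065°.
Normalise into (−180°, 180°]: -276.065° + 360° = 83.935°.
Positive ⇒ the second point lies to the east; separation 83.935°.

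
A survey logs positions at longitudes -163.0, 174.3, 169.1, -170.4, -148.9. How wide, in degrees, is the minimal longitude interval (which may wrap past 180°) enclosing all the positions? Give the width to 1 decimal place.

Sort the longitudes: -170.4°, -163.0°, -148.9°, +169.1°, +174.3°.
Eastward gaps between consecutive values (wrapping around): 7.4°, 14.1°, 318.0°, 5.2°, 15.3°.
Largest gap = 318.0° ⇒ minimal covering band is its complement: 360° − 318.0° = 42.0°.
Band runs from +169.1° eastward to -148.9°, crossing the antimeridian.

42.0°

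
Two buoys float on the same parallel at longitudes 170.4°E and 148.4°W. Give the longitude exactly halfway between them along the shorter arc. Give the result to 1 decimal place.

169.0°W

Signed shortest Δλ from +170.4° to -148.4° is +41.2°.
Midpoint longitude = +170.4° + (+41.2°)/2 = +170.4° + 20.6° = +191.0°.
Normalise into (−180°, 180°]: -169.0°.
(The naïve average (+170.4 + -148.4)/2 = 11.0° is on the wrong side of the globe.)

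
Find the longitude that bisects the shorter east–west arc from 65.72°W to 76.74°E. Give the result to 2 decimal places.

5.51°E

Signed shortest Δλ from -65.72° to +76.74° is +142.46°.
Midpoint longitude = -65.72° + (+142.46°)/2 = -65.72° + 71.23° = +5.51°.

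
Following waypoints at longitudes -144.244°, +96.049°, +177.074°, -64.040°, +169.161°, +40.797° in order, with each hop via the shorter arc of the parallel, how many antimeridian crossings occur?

3

Leg 1: -144.244° → +96.049°, shortest Δλ = -119.707° (west) — crosses 180°.
Leg 2: +96.049° → +177.074°, shortest Δλ = 81.025° (east) — does not cross 180°.
Leg 3: +177.074° → -64.040°, shortest Δλ = 118.886° (east) — crosses 180°.
Leg 4: -64.040° → +169.161°, shortest Δλ = -126.799° (west) — crosses 180°.
Leg 5: +169.161° → +40.797°, shortest Δλ = -128.364° (west) — does not cross 180°.
Total crossings: 3.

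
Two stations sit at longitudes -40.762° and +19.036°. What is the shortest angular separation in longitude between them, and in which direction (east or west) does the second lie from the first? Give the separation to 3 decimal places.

59.798° east

Raw difference: 19.036 − -40.762 = 59.798°.
Normalise into (−180°, 180°]: 59.798° stays 59.798°.
Positive ⇒ the second point lies to the east; separation 59.798°.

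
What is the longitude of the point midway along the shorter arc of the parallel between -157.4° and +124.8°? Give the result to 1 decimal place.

Signed shortest Δλ from -157.4° to +124.8° is -77.8°.
Midpoint longitude = -157.4° + (-77.8°)/2 = -157.4° − 38.9° = -196.3°.
Normalise into (−180°, 180°]: +163.7°.
(The naïve average (-157.4 + +124.8)/2 = -16.3° is on the wrong side of the globe.)

+163.7°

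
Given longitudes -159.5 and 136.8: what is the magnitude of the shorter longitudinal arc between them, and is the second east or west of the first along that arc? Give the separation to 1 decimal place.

63.7° west

Raw difference: 136.8 − -159.5 = 296.3°.
Normalise into (−180°, 180°]: 296.3° − 360° = -63.7°.
Negative ⇒ the second point lies to the west; separation 63.7°.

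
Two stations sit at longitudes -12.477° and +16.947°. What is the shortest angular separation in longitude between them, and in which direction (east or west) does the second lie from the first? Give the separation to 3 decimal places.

Raw difference: 16.947 − -12.477 = 29.424°.
Normalise into (−180°, 180°]: 29.424° stays 29.424°.
Positive ⇒ the second point lies to the east; separation 29.424°.

29.424° east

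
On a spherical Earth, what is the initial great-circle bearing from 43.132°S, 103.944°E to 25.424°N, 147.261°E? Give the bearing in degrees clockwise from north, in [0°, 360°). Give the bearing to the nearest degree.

39°

Δλ = 147.261 − 103.944 = 43.317°.
θ = atan2( sin Δλ · cos φ₂ , cos φ₁ · sin φ₂ − sin φ₁ · cos φ₂ · cos Δλ )
  = atan2(0.61960, 0.76256) = 39.095° → normalised to [0°, 360°): 39.095°.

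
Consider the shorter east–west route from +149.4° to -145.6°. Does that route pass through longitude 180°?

Naïve |-145.6 − 149.4| = 295.0° > 180°, so the shorter arc goes the other way round — across 180°.
Signed shortest Δλ = ((-145.6 − 149.4 + 180) mod 360) − 180 = 65.0°.
Going east by 65.0° from +149.4° passes through 180° before reaching -145.6°.

Yes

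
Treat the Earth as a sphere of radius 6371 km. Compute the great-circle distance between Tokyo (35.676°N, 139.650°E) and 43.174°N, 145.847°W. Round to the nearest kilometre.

6241 km

Δλ = -145.847 − 139.650 = -285.497°; wrapped into (−180°, 180°]: 74.503°.
Δφ = 43.174 − 35.676 = 7.498°.
a = sin²(Δφ/2) + cos φ₁ · cos φ₂ · sin²(Δλ/2) = 0.221339.
c = 2·atan2(√a, √(1−a)) = 0.97964 rad → d = 6371·c ≈ 6241.29 km.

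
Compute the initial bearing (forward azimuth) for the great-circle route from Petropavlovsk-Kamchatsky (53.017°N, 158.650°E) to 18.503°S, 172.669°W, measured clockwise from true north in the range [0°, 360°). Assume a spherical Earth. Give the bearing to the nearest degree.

152°

Δλ = -172.669 − 158.650 = -331.319°; wrapped into (−180°, 180°]: 28.681°.
θ = atan2( sin Δλ · cos φ₂ , cos φ₁ · sin φ₂ − sin φ₁ · cos φ₂ · cos Δλ )
  = atan2(0.45512, -0.85549) = 151.987° → normalised to [0°, 360°): 151.987°.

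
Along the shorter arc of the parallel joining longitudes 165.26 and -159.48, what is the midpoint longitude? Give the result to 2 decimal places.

-177.11°

Signed shortest Δλ from +165.26° to -159.48° is +35.26°.
Midpoint longitude = +165.26° + (+35.26°)/2 = +165.26° + 17.63° = +182.89°.
Normalise into (−180°, 180°]: -177.11°.
(The naïve average (+165.26 + -159.48)/2 = 2.89° is on the wrong side of the globe.)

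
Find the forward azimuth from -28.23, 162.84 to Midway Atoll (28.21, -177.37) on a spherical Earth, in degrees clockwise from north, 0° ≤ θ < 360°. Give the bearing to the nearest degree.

20°

Δλ = -177.37 − 162.84 = -340.21°; wrapped into (−180°, 180°]: 19.79°.
θ = atan2( sin Δλ · cos φ₂ , cos φ₁ · sin φ₂ − sin φ₁ · cos φ₂ · cos Δλ )
  = atan2(0.29836, 0.80869) = 20.251° → normalised to [0°, 360°): 20.251°.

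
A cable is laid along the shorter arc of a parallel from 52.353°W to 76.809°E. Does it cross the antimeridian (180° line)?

Signed shortest Δλ = ((76.809 − -52.353 + 180) mod 360) − 180 = 129.162°.
Going east by 129.162° from -52.353° reaches +76.809° without touching 180°.

No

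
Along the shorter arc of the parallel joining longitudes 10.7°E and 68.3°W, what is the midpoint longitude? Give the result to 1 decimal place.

Signed shortest Δλ from +10.7° to -68.3° is -79.0°.
Midpoint longitude = +10.7° + (-79.0°)/2 = +10.7° − 39.5° = -28.8°.

28.8°W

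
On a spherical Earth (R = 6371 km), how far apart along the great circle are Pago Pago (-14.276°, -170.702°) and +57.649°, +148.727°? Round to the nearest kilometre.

8818 km

Δλ = 148.727 − -170.702 = 319.429°; wrapped into (−180°, 180°]: -40.571°.
Δφ = 57.649 − -14.276 = 71.925°.
a = sin²(Δφ/2) + cos φ₁ · cos φ₂ · sin²(Δλ/2) = 0.407202.
c = 2·atan2(√a, √(1−a)) = 1.38412 rad → d = 6371·c ≈ 8818.22 km.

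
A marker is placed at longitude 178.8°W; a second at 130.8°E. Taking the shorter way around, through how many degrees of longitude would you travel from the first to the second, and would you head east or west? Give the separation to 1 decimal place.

Raw difference: 130.8 − -178.8 = 309.6°.
Normalise into (−180°, 180°]: 309.6° − 360° = -50.4°.
Negative ⇒ the second point lies to the west; separation 50.4°.

50.4° west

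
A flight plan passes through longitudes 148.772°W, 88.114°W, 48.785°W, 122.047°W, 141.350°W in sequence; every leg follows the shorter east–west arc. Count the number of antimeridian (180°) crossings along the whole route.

Leg 1: -148.772° → -88.114°, shortest Δλ = 60.658° (east) — does not cross 180°.
Leg 2: -88.114° → -48.785°, shortest Δλ = 39.329° (east) — does not cross 180°.
Leg 3: -48.785° → -122.047°, shortest Δλ = -73.262° (west) — does not cross 180°.
Leg 4: -122.047° → -141.350°, shortest Δλ = -19.303° (west) — does not cross 180°.
Total crossings: 0.

0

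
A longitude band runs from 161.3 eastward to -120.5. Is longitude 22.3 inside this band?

No

Band width going east from +161.3° to -120.5°: ((-120.5 − 161.3) mod 360) = 78.2°.
Offset of +22.3° east of the west edge: ((22.3 − 161.3) mod 360) = 221.0°.
221.0° > 78.2° ⇒ outside.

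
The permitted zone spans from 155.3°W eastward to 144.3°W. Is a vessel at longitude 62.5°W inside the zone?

No

Band width going east from -155.3° to -144.3°: ((-144.3 − -155.3) mod 360) = 11.0°.
Offset of -62.5° east of the west edge: ((-62.5 − -155.3) mod 360) = 92.8°.
92.8° > 11.0° ⇒ outside.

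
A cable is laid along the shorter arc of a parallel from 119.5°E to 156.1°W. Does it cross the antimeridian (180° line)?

Naïve |-156.1 − 119.5| = 275.6° > 180°, so the shorter arc goes the other way round — across 180°.
Signed shortest Δλ = ((-156.1 − 119.5 + 180) mod 360) − 180 = 84.4°.
Going east by 84.4° from +119.5° passes through 180° before reaching -156.1°.

Yes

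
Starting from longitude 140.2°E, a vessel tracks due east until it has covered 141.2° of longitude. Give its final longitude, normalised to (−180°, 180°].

78.6°W

Start at +140.2°; shift +141.2° → +281.4°.
+281.4° lies outside (−180°, 180°]; subtract 360° → -78.6°.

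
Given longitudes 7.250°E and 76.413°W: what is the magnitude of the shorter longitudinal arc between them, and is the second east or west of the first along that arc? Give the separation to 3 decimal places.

83.663° west

Raw difference: -76.413 − 7.250 = -83.663°.
Normalise into (−180°, 180°]: -83.663° stays -83.663°.
Negative ⇒ the second point lies to the west; separation 83.663°.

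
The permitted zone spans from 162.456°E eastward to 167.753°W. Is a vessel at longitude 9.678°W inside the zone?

No

Band width going east from +162.456° to -167.753°: ((-167.753 − 162.456) mod 360) = 29.791°.
Offset of -9.678° east of the west edge: ((-9.678 − 162.456) mod 360) = 187.866°.
187.866° > 29.791° ⇒ outside.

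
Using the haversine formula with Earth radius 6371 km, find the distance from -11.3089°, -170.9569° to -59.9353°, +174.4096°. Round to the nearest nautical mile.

2992 nmi

Δλ = 174.4096 − -170.9569 = 345.3665°; wrapped into (−180°, 180°]: -14.6335°.
Δφ = -59.9353 − -11.3089 = -48.6264°.
a = sin²(Δφ/2) + cos φ₁ · cos φ₂ · sin²(Δλ/2) = 0.177485.
c = 2·atan2(√a, √(1−a)) = 0.86973 rad → d = 6371·c ≈ 5541.07 km ≈ 2991.94 nmi.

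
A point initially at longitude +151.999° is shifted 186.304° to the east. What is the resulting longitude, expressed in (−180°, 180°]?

Start at +151.999°; shift +186.304° → +338.303°.
+338.303° lies outside (−180°, 180°]; subtract 360° → -21.697°.

-21.697°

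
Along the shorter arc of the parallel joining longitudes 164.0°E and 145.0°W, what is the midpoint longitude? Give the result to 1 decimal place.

170.5°W

Signed shortest Δλ from +164.0° to -145.0° is +51.0°.
Midpoint longitude = +164.0° + (+51.0°)/2 = +164.0° + 25.5° = +189.5°.
Normalise into (−180°, 180°]: -170.5°.
(The naïve average (+164.0 + -145.0)/2 = 9.5° is on the wrong side of the globe.)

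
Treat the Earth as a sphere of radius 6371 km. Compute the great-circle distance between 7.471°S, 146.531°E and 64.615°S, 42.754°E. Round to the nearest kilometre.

Δλ = 42.754 − 146.531 = -103.777°.
Δφ = -64.615 − -7.471 = -57.144°.
a = sin²(Δφ/2) + cos φ₁ · cos φ₂ · sin²(Δλ/2) = 0.491877.
c = 2·atan2(√a, √(1−a)) = 1.55455 rad → d = 6371·c ≈ 9904.04 km.

9904 km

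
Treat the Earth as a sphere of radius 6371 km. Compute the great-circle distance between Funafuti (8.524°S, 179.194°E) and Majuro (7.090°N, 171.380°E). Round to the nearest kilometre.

1940 km

Δλ = 171.380 − 179.194 = -7.814°.
Δφ = 7.090 − -8.524 = 15.614°.
a = sin²(Δφ/2) + cos φ₁ · cos φ₂ · sin²(Δλ/2) = 0.023008.
c = 2·atan2(√a, √(1−a)) = 0.30454 rad → d = 6371·c ≈ 1940.24 km.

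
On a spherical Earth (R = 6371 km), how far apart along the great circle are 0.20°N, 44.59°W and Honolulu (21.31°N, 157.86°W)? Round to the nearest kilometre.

Δλ = -157.86 − -44.59 = -113.27°.
Δφ = 21.31 − 0.20 = 21.11°.
a = sin²(Δφ/2) + cos φ₁ · cos φ₂ · sin²(Δλ/2) = 0.683391.
c = 2·atan2(√a, √(1−a)) = 1.94634 rad → d = 6371·c ≈ 12400.16 km.

12400 km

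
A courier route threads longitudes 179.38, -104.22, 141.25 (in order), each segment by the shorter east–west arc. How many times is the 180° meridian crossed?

2

Leg 1: +179.38° → -104.22°, shortest Δλ = 76.4° (east) — crosses 180°.
Leg 2: -104.22° → +141.25°, shortest Δλ = -114.53° (west) — crosses 180°.
Total crossings: 2.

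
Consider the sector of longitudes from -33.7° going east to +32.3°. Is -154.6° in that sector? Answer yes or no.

Band width going east from -33.7° to +32.3°: ((32.3 − -33.7) mod 360) = 66.0°.
Offset of -154.6° east of the west edge: ((-154.6 − -33.7) mod 360) = 239.1°.
239.1° > 66.0° ⇒ outside.

No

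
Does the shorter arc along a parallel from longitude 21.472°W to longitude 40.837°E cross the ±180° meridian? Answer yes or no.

Signed shortest Δλ = ((40.837 − -21.472 + 180) mod 360) − 180 = 62.309°.
Going east by 62.309° from -21.472° reaches +40.837° without touching 180°.

No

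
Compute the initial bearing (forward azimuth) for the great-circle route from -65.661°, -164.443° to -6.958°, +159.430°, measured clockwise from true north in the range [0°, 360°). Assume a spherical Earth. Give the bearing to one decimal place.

Δλ = 159.430 − -164.443 = 323.873°; wrapped into (−180°, 180°]: -36.127°.
θ = atan2( sin Δλ · cos φ₂ , cos φ₁ · sin φ₂ − sin φ₁ · cos φ₂ · cos Δλ )
  = atan2(-0.58523, 0.68058) = -40.693° → normalised to [0°, 360°): 319.307°.

319.3°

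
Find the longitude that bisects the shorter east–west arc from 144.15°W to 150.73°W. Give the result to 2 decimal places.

147.44°W

Signed shortest Δλ from -144.15° to -150.73° is -6.58°.
Midpoint longitude = -144.15° + (-6.58°)/2 = -144.15° − 3.29° = -147.44°.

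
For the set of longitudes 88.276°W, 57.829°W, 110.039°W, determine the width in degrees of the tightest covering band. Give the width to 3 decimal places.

Sort the longitudes: -110.039°, -88.276°, -57.829°.
Eastward gaps between consecutive values (wrapping around): 21.763°, 30.447°, 307.790°.
Largest gap = 307.790° ⇒ minimal covering band is its complement: 360° − 307.790° = 52.210°.
Band runs from -110.039° eastward to -57.829°.

52.210°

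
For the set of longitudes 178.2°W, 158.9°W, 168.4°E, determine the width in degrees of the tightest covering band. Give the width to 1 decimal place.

32.7°

Sort the longitudes: -178.2°, -158.9°, +168.4°.
Eastward gaps between consecutive values (wrapping around): 19.3°, 327.3°, 13.4°.
Largest gap = 327.3° ⇒ minimal covering band is its complement: 360° − 327.3° = 32.7°.
Band runs from +168.4° eastward to -158.9°, crossing the antimeridian.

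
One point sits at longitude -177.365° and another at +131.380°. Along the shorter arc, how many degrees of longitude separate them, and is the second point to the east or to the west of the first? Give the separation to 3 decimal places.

51.255° west

Raw difference: 131.380 − -177.365 = 308.745°.
Normalise into (−180°, 180°]: 308.745° − 360° = -51.255°.
Negative ⇒ the second point lies to the west; separation 51.255°.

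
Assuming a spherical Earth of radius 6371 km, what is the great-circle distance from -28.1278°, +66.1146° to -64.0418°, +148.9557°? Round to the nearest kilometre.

Δλ = 148.9557 − 66.1146 = 82.8411°.
Δφ = -64.0418 − -28.1278 = -35.9140°.
a = sin²(Δφ/2) + cos φ₁ · cos φ₂ · sin²(Δλ/2) = 0.264008.
c = 2·atan2(√a, √(1−a)) = 1.07926 rad → d = 6371·c ≈ 6875.94 km.

6876 km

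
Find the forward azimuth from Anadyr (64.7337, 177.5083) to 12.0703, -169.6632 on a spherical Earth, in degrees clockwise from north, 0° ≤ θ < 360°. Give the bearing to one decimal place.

164.3°

Δλ = -169.6632 − 177.5083 = -347.1715°; wrapped into (−180°, 180°]: 12.8285°.
θ = atan2( sin Δλ · cos φ₂ , cos φ₁ · sin φ₂ − sin φ₁ · cos φ₂ · cos Δλ )
  = atan2(0.21712, -0.77301) = 164.311° → normalised to [0°, 360°): 164.311°.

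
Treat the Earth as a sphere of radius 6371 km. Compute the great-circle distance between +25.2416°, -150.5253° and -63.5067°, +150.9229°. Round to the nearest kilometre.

11103 km

Δλ = 150.9229 − -150.5253 = 301.4482°; wrapped into (−180°, 180°]: -58.5518°.
Δφ = -63.5067 − 25.2416 = -88.7483°.
a = sin²(Δφ/2) + cos φ₁ · cos φ₂ · sin²(Δλ/2) = 0.585569.
c = 2·atan2(√a, √(1−a)) = 1.74278 rad → d = 6371·c ≈ 11103.26 km.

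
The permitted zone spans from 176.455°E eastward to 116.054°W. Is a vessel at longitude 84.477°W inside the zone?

Band width going east from +176.455° to -116.054°: ((-116.054 − 176.455) mod 360) = 67.491°.
Offset of -84.477° east of the west edge: ((-84.477 − 176.455) mod 360) = 99.068°.
99.068° > 67.491° ⇒ outside.

No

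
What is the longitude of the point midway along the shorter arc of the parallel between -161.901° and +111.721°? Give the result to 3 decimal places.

+154.910°

Signed shortest Δλ from -161.901° to +111.721° is -86.378°.
Midpoint longitude = -161.901° + (-86.378°)/2 = -161.901° − 43.189° = -205.090°.
Normalise into (−180°, 180°]: +154.910°.
(The naïve average (-161.901 + +111.721)/2 = -25.09° is on the wrong side of the globe.)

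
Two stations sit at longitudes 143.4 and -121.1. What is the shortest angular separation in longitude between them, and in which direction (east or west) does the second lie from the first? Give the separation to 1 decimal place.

95.5° east

Raw difference: -121.1 − 143.4 = -264.5°.
Normalise into (−180°, 180°]: -264.5° + 360° = 95.5°.
Positive ⇒ the second point lies to the east; separation 95.5°.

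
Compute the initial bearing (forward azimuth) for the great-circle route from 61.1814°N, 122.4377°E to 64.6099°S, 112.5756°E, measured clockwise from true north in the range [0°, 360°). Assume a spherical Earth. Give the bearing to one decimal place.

185.2°

Δλ = 112.5756 − 122.4377 = -9.8621°.
θ = atan2( sin Δλ · cos φ₂ , cos φ₁ · sin φ₂ − sin φ₁ · cos φ₂ · cos Δλ )
  = atan2(-0.07344, -0.80560) = -174.791° → normalised to [0°, 360°): 185.209°.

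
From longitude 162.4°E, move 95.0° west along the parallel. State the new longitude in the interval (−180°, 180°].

Start at +162.4°; shift −95.0° → +67.4°.
+67.4° already lies in (−180°, 180°].

67.4°E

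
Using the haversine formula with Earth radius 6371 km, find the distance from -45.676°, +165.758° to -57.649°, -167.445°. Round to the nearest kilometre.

Δλ = -167.445 − 165.758 = -333.203°; wrapped into (−180°, 180°]: 26.797°.
Δφ = -57.649 − -45.676 = -11.973°.
a = sin²(Δφ/2) + cos φ₁ · cos φ₂ · sin²(Δλ/2) = 0.030953.
c = 2·atan2(√a, √(1−a)) = 0.35371 rad → d = 6371·c ≈ 2253.49 km.

2253 km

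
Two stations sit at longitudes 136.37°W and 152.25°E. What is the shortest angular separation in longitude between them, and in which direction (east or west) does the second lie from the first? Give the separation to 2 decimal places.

Raw difference: 152.25 − -136.37 = 288.62°.
Normalise into (−180°, 180°]: 288.62° − 360° = -71.38°.
Negative ⇒ the second point lies to the west; separation 71.38°.

71.38° west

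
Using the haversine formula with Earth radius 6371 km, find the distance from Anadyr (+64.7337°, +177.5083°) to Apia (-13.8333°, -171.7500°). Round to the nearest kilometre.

8783 km

Δλ = -171.7500 − 177.5083 = -349.2583°; wrapped into (−180°, 180°]: 10.7417°.
Δφ = -13.8333 − 64.7337 = -78.5670°.
a = sin²(Δφ/2) + cos φ₁ · cos φ₂ · sin²(Δλ/2) = 0.404520.
c = 2·atan2(√a, √(1−a)) = 1.37866 rad → d = 6371·c ≈ 8783.42 km.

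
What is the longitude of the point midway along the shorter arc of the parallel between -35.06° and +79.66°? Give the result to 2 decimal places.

Signed shortest Δλ from -35.06° to +79.66° is +114.72°.
Midpoint longitude = -35.06° + (+114.72°)/2 = -35.06° + 57.36° = +22.30°.

+22.30°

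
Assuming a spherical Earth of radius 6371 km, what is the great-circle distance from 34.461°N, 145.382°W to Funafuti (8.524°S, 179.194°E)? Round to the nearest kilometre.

6061 km

Δλ = 179.194 − -145.382 = 324.576°; wrapped into (−180°, 180°]: -35.424°.
Δφ = -8.524 − 34.461 = -42.985°.
a = sin²(Δφ/2) + cos φ₁ · cos φ₂ · sin²(Δλ/2) = 0.209706.
c = 2·atan2(√a, √(1−a)) = 0.95134 rad → d = 6371·c ≈ 6061.02 km.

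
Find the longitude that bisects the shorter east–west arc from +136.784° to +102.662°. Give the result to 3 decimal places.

+119.723°

Signed shortest Δλ from +136.784° to +102.662° is -34.122°.
Midpoint longitude = +136.784° + (-34.122°)/2 = +136.784° − 17.061° = +119.723°.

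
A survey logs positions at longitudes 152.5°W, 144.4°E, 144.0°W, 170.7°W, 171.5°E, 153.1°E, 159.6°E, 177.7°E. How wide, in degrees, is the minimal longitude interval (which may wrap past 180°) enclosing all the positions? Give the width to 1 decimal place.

Sort the longitudes: -170.7°, -152.5°, -144.0°, +144.4°, +153.1°, +159.6°, +171.5°, +177.7°.
Eastward gaps between consecutive values (wrapping around): 18.2°, 8.5°, 288.4°, 8.7°, 6.5°, 11.9°, 6.2°, 11.6°.
Largest gap = 288.4° ⇒ minimal covering band is its complement: 360° − 288.4° = 71.6°.
Band runs from +144.4° eastward to -144.0°, crossing the antimeridian.

71.6°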